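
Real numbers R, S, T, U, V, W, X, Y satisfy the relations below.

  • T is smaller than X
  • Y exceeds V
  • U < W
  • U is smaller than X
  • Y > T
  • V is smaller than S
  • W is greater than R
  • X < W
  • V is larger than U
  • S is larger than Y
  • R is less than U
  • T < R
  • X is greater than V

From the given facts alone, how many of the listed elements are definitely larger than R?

From R the given relations immediately reach U, W.
From those, V, X — 4 in total.
From those, Y, S — 6 in total.
Nothing else is reachable above R; 6 in all.

6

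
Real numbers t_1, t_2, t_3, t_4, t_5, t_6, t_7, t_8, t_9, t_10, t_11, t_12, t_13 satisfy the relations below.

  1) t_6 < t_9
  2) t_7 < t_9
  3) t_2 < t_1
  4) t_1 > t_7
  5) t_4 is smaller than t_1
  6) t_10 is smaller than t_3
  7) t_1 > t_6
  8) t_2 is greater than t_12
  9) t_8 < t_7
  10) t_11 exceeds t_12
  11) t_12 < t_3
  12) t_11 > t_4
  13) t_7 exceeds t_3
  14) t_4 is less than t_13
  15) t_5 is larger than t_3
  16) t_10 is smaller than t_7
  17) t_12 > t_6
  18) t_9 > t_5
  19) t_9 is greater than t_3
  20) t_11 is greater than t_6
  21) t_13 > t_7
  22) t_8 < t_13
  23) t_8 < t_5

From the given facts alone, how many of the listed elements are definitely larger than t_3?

5

Directly above t_3: t_7, t_5, t_9.
One step further: t_13, t_1 (5 so far).
Nothing else is reachable above t_3; 5 in all.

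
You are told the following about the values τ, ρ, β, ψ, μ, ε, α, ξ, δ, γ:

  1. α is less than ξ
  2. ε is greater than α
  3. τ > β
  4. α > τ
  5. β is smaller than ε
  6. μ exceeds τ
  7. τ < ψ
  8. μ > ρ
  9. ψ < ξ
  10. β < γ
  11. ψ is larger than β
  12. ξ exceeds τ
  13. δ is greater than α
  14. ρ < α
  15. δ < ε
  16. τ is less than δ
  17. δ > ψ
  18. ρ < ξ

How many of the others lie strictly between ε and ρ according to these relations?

2

The relations place ρ below ε. An element lies strictly between them when it is forced above ρ and also forced below ε.
Above ρ: {α, ξ, δ, μ}. Below ε: {β, τ, ψ, α, δ}.
Intersection: {α, δ} — 2.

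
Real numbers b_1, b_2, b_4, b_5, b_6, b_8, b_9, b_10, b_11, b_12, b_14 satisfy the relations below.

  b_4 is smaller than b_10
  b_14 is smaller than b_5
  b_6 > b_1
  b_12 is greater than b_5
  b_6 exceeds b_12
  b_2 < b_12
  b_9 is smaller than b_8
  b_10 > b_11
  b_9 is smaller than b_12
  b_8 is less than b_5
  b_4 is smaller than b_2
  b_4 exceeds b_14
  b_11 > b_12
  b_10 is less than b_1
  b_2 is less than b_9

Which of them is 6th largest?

Chaining the given pairs: b_14 < b_4 < b_2 < b_9 < b_8 < b_5 < b_12 < b_11 < b_10 < b_1 < b_6.
The 6th largest is b_5.

b_5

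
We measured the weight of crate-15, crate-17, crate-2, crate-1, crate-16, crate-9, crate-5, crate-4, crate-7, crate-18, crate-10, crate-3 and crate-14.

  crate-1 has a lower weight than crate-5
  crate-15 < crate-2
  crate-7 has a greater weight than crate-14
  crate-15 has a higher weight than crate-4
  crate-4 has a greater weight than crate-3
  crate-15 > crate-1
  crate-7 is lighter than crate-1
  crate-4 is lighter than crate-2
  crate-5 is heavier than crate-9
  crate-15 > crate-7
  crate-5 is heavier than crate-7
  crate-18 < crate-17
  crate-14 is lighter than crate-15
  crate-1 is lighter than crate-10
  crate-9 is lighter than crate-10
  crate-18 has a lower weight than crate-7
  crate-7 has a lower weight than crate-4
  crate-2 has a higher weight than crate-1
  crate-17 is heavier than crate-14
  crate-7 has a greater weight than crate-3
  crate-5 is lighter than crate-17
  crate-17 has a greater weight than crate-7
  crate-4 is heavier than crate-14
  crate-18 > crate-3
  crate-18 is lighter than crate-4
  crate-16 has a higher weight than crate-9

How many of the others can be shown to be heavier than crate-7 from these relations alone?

The elements the relations force above crate-7 are crate-1, crate-4, crate-5, crate-17, crate-15, crate-2, crate-10 — no chain reaches any other.
That is 7.

7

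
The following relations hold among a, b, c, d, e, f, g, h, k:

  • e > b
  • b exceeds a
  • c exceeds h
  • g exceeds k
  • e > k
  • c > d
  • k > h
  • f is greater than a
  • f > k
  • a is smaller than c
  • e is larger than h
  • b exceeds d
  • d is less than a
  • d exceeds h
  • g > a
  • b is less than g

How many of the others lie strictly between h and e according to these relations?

The relations place h below e. An element lies strictly between them when it is forced above h and also forced below e.
Above h: {d, a, b, c, k, g, f}. Below e: {d, a, b, k}.
Intersection: {d, a, b, k} — 4.

4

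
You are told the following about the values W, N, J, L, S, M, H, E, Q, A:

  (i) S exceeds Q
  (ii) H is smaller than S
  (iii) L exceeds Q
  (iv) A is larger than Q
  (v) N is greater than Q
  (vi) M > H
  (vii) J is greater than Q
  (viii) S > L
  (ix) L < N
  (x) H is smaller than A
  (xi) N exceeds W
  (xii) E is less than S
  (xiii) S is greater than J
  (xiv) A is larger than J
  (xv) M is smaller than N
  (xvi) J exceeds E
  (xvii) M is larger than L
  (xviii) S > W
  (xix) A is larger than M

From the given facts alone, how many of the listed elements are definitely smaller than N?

5

Directly below N: Q, L, W, M.
One step further: H (5 so far).
No other element is forced below N by the given relations, so the count is 5.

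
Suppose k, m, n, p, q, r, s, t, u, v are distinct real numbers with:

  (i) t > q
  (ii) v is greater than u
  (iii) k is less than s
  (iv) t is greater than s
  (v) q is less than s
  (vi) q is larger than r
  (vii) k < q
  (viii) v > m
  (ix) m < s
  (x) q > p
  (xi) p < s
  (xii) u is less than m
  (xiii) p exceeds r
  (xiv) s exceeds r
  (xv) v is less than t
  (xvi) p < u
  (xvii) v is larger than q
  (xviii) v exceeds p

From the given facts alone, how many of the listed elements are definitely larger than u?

4

The elements the relations force above u are m, s, v, t — no chain reaches any other.
That is 4.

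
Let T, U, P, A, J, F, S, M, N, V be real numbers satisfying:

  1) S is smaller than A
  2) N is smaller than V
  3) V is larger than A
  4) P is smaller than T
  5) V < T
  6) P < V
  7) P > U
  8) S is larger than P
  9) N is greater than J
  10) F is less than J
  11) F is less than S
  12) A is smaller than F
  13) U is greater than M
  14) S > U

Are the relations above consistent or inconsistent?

inconsistent

We have F < S stated directly, yet also S < A < F by chaining the others — so S < F. Contradiction.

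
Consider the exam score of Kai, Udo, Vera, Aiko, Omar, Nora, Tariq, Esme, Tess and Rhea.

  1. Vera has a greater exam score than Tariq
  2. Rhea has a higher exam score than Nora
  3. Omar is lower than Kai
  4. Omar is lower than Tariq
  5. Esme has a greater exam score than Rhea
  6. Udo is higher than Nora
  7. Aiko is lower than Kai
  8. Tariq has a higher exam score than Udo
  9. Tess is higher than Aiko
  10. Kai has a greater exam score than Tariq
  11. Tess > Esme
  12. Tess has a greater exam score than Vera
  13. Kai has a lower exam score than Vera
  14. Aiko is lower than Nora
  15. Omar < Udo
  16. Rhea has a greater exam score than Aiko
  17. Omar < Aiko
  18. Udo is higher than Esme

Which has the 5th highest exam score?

Udo

Chaining the given pairs: Omar < Aiko < Nora < Rhea < Esme < Udo < Tariq < Kai < Vera < Tess.
The 5th largest is Udo.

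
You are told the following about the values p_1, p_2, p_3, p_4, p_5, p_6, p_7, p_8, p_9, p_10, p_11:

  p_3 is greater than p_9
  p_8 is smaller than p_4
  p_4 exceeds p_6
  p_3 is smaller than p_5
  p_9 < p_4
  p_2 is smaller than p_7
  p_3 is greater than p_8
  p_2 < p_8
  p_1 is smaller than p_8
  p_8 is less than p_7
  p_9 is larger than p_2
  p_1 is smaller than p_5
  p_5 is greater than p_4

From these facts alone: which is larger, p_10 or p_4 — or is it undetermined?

Following every chain through p_10: nothing is chained to p_10.
p_4 is not reached, and no chain runs the other way from p_4 to p_10.
So the given relations leave the order of p_10 and p_4 undetermined.

undetermined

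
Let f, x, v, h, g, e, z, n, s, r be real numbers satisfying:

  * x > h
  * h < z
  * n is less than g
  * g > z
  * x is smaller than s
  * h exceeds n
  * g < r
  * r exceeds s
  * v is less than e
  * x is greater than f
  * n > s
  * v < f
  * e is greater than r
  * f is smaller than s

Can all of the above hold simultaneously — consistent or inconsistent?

inconsistent

Chaining the given relations yields x < s < n < h, so x < h. But one relation states h < x. These cannot both hold.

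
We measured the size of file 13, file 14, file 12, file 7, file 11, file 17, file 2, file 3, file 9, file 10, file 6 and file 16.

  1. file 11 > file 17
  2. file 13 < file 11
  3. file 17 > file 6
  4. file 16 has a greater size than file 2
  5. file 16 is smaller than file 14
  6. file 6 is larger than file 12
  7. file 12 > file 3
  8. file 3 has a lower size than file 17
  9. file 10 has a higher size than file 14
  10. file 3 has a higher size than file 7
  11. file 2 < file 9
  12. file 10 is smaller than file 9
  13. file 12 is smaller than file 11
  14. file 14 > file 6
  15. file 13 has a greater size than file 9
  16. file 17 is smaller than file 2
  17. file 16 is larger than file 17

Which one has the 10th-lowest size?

file 9

Piecing the relations together gives one ordering: file 7 < file 3 < file 12 < file 6 < file 17 < file 2 < file 16 < file 14 < file 10 < file 9 < file 13 < file 11.
Counting 10 from the smallest end gives file 9.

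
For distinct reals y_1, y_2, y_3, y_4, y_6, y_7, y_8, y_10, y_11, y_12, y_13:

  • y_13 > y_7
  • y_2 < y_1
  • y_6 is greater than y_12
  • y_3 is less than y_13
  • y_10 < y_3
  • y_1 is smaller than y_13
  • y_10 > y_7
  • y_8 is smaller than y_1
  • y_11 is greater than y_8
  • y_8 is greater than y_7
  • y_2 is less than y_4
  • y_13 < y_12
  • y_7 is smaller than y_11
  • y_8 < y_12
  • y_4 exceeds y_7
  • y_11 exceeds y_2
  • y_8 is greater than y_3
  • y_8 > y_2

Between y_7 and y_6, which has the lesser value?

y_7 < y_10 and y_10 < y_3 give y_7 < y_3.
With y_3 < y_8: y_7 < y_10 < y_3 < y_8.
With y_8 < y_1: y_7 < y_10 < y_3 < y_8 < y_1.
With y_1 < y_13: y_7 < y_10 < y_3 < y_8 < y_1 < y_13.
With y_13 < y_12: y_7 < y_10 < y_3 < y_8 < y_1 < y_13 < y_12.
With y_12 < y_6: y_7 < y_10 < y_3 < y_8 < y_1 < y_13 < y_12 < y_6.
So y_7 < y_6; y_7 is the smaller of the two.

y_7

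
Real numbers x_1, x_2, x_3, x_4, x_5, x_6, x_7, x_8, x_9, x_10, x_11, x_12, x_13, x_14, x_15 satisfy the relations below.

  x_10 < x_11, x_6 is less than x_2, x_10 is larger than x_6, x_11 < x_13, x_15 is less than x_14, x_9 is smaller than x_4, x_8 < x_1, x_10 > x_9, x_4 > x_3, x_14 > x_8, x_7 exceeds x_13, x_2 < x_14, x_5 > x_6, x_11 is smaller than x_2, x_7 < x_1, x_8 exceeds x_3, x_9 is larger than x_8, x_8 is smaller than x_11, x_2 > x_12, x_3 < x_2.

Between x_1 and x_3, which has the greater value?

Following the relations from x_3: x_3 < x_8 < x_9 < x_10 < x_11 < x_13 < x_7 < x_1.
So x_3 < x_1; x_1 is the larger of the two.

x_1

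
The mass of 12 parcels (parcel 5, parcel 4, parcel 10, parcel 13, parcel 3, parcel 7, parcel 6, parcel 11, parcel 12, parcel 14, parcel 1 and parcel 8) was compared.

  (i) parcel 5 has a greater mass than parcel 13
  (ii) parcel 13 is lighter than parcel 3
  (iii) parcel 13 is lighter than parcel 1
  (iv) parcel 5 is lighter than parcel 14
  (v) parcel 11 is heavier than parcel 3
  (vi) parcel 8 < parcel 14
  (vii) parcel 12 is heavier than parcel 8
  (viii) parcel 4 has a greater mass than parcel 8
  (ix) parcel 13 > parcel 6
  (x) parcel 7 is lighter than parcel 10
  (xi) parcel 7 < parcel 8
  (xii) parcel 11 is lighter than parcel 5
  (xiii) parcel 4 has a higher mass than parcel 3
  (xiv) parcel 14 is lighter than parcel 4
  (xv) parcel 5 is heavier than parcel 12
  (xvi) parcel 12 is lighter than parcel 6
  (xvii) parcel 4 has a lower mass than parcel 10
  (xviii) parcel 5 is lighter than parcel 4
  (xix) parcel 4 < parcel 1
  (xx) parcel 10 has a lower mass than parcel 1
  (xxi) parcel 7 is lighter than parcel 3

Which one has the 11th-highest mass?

Chaining the given pairs: parcel 7 < parcel 8 < parcel 12 < parcel 6 < parcel 13 < parcel 3 < parcel 11 < parcel 5 < parcel 14 < parcel 4 < parcel 10 < parcel 1.
Counting 11 from the largest end gives parcel 8.

parcel 8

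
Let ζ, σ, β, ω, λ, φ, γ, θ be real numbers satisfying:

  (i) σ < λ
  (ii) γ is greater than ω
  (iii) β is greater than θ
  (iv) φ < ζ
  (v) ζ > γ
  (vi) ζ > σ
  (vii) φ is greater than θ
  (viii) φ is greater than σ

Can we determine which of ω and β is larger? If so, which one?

undetermined

Following every chain through ω: above ω we get γ, ζ.
β is not reached, and no chain runs the other way from β to ω.
So the given relations leave the order of ω and β undetermined.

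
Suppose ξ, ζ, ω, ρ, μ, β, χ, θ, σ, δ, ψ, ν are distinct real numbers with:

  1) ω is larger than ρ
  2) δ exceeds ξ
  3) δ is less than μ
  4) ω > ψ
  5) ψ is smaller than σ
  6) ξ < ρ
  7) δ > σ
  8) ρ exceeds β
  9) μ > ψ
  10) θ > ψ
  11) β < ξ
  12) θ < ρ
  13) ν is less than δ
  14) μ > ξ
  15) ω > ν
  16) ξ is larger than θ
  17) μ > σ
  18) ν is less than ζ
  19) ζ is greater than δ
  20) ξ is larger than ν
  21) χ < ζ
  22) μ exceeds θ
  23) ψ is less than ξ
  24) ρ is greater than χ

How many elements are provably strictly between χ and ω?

The relations place χ below ω. An element lies strictly between them when it is forced above χ and also forced below ω.
Above χ: {ζ, ρ}. Below ω: {ν, ψ, β, θ, ξ, ρ}.
Intersection: {ρ} — 1.

1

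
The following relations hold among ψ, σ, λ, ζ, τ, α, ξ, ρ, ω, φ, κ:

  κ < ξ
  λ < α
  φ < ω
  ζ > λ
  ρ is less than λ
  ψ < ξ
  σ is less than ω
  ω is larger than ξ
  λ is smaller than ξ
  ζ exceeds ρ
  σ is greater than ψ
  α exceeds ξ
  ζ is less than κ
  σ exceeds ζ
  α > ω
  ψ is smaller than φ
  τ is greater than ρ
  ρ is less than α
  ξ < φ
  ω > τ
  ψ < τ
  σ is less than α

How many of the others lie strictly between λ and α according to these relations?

Chaining upward from λ reaches: ζ, κ, ξ, σ, φ, ω.
Chaining downward from α reaches: ρ, ψ, ζ, κ, τ, ξ, σ, φ, ω.
Strictly between λ and α are those in both lists: ζ, κ, ξ, σ, φ, ω — 6 elements.

6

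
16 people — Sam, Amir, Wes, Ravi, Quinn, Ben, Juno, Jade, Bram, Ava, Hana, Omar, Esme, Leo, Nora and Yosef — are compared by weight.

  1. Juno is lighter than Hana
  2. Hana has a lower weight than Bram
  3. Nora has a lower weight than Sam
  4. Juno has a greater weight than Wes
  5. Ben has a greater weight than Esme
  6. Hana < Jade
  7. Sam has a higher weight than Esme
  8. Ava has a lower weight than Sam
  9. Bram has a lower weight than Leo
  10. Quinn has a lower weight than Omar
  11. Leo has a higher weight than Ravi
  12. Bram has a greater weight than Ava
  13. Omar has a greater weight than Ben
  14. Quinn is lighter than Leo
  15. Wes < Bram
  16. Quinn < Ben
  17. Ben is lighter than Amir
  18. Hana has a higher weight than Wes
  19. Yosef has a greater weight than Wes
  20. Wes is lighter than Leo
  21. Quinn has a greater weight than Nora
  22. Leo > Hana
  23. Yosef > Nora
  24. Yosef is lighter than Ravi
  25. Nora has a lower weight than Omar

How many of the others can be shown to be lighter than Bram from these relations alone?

From Bram the given relations immediately reach Wes, Hana, Ava.
From those, Juno — 4 in total.
No other element is forced below Bram by the given relations, so the count is 4.

4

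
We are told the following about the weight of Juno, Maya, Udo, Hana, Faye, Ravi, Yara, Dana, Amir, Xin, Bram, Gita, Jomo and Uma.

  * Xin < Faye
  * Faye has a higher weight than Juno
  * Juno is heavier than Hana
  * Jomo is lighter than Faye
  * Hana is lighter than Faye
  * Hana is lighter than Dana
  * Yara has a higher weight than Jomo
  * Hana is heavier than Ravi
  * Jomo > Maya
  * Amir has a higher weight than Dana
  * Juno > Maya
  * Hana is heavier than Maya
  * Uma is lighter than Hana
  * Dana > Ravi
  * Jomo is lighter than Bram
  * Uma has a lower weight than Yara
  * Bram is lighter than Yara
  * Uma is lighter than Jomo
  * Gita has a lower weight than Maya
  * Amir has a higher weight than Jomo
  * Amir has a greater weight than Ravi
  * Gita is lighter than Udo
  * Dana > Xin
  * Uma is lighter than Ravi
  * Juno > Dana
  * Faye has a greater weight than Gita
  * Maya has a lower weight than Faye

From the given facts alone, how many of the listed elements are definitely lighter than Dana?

Directly below Dana: Xin, Ravi, Hana.
One step further: Maya, Uma (5 so far).
One step further: Gita (6 so far).
Nothing else is reachable below Dana; 6 in all.

6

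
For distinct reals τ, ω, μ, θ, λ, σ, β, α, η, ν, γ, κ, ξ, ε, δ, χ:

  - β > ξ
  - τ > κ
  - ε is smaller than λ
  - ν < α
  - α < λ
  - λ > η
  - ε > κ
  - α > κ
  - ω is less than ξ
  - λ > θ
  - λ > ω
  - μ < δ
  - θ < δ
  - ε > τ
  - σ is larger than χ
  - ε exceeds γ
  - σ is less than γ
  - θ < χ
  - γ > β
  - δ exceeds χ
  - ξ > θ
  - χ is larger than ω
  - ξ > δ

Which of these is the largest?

λ

Chaining downward from λ: directly below it, ω, θ, η, ε, α; then κ, τ, γ, ν; then σ, β; then χ, ξ; then δ; then μ.
That covers every other element, and nothing is given above λ, so λ is the largest.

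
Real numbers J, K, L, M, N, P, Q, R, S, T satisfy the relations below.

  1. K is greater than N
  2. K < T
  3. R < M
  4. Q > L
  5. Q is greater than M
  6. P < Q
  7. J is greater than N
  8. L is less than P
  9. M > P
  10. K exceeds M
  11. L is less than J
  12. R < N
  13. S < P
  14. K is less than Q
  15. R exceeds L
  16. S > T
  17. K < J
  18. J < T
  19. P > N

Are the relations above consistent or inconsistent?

Chaining the given relations yields K < J < T < S < P < M, so K < M. But one relation states M < K. These cannot both hold.

inconsistent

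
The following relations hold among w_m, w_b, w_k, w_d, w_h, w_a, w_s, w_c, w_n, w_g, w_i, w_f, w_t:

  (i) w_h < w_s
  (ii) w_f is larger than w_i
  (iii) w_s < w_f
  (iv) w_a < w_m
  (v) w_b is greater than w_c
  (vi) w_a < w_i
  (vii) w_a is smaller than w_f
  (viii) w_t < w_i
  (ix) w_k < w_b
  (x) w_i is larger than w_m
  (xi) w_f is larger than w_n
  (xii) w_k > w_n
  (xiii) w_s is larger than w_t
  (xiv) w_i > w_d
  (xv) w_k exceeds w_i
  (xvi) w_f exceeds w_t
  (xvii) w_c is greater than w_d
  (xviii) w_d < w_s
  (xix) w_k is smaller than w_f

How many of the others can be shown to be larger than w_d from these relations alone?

6

From w_d the given relations immediately reach w_c, w_s, w_i.
From those, w_k, w_f, w_b — 6 in total.
Nothing else is reachable above w_d; 6 in all.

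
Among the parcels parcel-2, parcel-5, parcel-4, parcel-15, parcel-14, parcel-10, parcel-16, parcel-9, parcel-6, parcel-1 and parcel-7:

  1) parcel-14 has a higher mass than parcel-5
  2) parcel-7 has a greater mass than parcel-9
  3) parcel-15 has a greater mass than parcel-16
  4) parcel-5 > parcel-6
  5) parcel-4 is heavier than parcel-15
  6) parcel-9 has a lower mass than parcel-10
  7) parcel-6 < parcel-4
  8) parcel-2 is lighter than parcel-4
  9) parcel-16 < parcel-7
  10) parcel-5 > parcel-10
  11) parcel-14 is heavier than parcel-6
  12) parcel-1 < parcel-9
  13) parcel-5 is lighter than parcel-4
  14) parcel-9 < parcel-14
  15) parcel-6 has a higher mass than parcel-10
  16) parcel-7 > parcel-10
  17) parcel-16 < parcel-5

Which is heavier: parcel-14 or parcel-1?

parcel-1 < parcel-9 < parcel-10 < parcel-6 < parcel-5 < parcel-14, by transitivity through parcel-9, parcel-10, parcel-6, parcel-5.
So parcel-1 < parcel-14; parcel-14 is the heavier of the two.

parcel-14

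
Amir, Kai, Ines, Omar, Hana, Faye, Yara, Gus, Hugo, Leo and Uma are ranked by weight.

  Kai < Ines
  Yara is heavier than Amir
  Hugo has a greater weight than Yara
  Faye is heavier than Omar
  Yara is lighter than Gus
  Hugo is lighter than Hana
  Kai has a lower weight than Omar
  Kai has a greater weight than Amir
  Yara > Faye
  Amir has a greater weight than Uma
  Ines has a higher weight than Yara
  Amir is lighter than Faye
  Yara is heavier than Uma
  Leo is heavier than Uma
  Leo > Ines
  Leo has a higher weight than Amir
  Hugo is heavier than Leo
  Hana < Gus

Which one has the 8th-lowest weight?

Leo

Chaining the given pairs: Uma < Amir < Kai < Omar < Faye < Yara < Ines < Leo < Hugo < Hana < Gus.
Counting 8 from the smallest end gives Leo.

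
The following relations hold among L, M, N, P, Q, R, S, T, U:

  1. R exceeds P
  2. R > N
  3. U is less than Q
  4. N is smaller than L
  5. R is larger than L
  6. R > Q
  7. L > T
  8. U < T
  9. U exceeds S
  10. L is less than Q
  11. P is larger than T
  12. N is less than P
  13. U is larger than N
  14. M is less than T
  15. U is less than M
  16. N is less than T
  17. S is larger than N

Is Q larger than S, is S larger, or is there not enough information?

Q

Chaining the given relations: S < U < M < T < L < Q.
So Q is larger.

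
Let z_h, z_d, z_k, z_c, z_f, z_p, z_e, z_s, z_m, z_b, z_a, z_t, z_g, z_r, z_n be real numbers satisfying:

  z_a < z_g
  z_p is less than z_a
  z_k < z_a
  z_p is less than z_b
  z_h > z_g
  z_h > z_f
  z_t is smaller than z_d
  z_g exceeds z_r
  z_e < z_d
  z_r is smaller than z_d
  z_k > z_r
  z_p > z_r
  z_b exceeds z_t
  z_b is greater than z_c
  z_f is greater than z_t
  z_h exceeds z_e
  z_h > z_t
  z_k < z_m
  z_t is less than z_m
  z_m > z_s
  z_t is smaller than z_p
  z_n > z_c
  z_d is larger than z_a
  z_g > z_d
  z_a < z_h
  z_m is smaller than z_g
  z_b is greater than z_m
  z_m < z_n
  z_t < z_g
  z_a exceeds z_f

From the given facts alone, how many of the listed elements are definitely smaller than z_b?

From z_b the given relations immediately reach z_c, z_t, z_p, z_m.
From those, z_r, z_s, z_k — 7 in total.
No other element is forced below z_b by the given relations, so the count is 7.

7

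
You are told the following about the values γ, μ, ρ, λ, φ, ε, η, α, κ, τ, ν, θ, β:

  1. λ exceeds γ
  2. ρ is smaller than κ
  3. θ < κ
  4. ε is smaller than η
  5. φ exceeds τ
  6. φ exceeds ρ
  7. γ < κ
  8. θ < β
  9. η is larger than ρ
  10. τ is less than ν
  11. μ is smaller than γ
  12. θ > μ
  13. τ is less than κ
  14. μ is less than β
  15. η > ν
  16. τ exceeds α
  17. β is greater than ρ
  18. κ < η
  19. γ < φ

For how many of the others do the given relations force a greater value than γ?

Directly above γ: κ, λ, φ.
One step further: η (4 so far).
No other element is forced above γ by the given relations, so the count is 4.

4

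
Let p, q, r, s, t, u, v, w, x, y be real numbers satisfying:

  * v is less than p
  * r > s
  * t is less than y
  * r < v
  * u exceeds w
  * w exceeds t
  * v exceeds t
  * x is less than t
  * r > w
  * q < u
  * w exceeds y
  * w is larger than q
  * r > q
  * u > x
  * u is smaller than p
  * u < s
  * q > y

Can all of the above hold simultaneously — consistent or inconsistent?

The single ordering x < t < y < q < w < u < s < r < v < p satisfies every listed relation, so no contradiction arises.

consistent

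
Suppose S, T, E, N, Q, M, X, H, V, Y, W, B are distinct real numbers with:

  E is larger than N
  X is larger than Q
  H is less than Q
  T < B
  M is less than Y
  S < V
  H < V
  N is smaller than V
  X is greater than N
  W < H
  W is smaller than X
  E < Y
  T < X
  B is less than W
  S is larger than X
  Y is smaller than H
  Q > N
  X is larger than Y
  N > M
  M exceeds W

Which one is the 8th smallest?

H

Chaining the given pairs: T < B < W < M < N < E < Y < H < Q < X < S < V.
Counting 8 from the smallest end gives H.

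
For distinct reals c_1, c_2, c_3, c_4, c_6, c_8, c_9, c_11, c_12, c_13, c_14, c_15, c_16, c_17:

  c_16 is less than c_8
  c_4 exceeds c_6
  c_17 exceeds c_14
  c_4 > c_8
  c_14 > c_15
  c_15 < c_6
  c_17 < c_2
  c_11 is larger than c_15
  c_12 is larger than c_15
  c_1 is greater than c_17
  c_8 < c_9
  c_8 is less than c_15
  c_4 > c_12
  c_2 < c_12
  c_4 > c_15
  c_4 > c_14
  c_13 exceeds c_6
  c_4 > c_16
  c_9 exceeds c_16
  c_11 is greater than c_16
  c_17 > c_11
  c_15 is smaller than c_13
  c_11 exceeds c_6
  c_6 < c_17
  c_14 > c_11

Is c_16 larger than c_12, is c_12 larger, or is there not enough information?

The relevant relations are c_16 < c_8; c_8 < c_15; c_15 < c_6; c_6 < c_11; c_11 < c_14; c_14 < c_17; c_17 < c_2; c_2 < c_12.
Together: c_16 < c_8 < c_15 < c_6 < c_11 < c_14 < c_17 < c_2 < c_12.
So c_12 is larger.

c_12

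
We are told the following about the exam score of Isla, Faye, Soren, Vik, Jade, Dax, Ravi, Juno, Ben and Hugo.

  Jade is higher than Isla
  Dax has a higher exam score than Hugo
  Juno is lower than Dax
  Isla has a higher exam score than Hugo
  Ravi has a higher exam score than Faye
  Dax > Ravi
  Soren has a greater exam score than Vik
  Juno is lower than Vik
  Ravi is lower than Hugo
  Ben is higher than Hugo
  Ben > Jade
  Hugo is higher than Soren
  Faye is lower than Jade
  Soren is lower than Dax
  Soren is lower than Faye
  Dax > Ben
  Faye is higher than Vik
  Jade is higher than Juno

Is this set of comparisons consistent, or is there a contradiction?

Every relation is compatible with Juno < Vik < Soren < Faye < Ravi < Hugo < Isla < Jade < Ben < Dax; the set is consistent.

consistent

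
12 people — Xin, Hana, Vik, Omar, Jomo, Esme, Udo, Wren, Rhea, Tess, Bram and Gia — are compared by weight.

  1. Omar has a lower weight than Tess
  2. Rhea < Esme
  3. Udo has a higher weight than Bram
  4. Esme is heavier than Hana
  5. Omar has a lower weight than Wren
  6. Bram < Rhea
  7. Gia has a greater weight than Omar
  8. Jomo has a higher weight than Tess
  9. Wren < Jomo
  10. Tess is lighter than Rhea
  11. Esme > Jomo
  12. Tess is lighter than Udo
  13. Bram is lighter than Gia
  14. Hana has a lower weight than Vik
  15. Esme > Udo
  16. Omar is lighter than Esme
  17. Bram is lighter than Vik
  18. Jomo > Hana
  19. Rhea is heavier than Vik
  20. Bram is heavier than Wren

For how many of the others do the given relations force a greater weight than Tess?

The elements the relations force above Tess are Udo, Jomo, Rhea, Esme — no chain reaches any other.
That is 4.

4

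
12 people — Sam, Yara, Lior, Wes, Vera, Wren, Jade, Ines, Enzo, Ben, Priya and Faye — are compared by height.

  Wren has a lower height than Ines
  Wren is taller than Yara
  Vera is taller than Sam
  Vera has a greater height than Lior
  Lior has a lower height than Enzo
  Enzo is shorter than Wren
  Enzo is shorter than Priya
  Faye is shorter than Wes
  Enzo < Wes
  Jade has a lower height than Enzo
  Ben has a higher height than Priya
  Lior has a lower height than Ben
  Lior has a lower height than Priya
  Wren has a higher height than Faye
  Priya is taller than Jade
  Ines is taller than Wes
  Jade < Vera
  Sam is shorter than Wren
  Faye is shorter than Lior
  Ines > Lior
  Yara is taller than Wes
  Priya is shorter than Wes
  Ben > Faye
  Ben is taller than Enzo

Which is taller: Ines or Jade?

Ines

Jade < Enzo and Enzo < Priya give Jade < Priya.
With Priya < Wes: Jade < Enzo < Priya < Wes.
Then Wes < Yara extends the chain to Yara.
With Yara < Wren: Jade < Enzo < Priya < Wes < Yara < Wren.
Then Wren < Ines extends the chain to Ines.
So Jade < Ines; Ines is the taller of the two.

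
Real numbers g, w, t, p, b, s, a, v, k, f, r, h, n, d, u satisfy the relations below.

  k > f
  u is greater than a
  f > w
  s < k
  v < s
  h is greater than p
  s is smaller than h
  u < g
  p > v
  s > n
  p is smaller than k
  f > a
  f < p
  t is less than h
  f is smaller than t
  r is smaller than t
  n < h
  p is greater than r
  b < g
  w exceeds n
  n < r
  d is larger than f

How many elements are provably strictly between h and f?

Chaining upward from f reaches: t, p, k, d.
Chaining downward from h reaches: a, n, r, w, t, v, s, p.
Strictly between f and h are those in both lists: t, p — 2 elements.

2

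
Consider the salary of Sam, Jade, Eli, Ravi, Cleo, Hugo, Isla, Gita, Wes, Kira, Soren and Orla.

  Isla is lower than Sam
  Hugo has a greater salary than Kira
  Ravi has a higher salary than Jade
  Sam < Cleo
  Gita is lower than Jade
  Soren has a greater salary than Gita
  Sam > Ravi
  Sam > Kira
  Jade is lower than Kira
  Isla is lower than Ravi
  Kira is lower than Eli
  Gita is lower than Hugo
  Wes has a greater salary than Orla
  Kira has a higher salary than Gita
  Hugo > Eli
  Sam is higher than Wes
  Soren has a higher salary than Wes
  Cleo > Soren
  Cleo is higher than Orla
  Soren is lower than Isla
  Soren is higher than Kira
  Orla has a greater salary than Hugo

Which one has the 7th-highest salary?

Piecing the relations together gives one ordering: Gita < Jade < Kira < Eli < Hugo < Orla < Wes < Soren < Isla < Ravi < Sam < Cleo.
Counting 7 from the largest end gives Orla.

Orla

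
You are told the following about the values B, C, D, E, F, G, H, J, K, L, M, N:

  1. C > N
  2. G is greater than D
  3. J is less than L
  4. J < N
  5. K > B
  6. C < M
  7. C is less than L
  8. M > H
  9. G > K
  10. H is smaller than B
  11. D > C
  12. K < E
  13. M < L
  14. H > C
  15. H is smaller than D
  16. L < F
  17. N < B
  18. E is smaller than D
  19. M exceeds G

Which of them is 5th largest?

D

Chaining the given pairs: J < N < C < H < B < K < E < D < G < M < L < F.
Counting 5 from the largest end gives D.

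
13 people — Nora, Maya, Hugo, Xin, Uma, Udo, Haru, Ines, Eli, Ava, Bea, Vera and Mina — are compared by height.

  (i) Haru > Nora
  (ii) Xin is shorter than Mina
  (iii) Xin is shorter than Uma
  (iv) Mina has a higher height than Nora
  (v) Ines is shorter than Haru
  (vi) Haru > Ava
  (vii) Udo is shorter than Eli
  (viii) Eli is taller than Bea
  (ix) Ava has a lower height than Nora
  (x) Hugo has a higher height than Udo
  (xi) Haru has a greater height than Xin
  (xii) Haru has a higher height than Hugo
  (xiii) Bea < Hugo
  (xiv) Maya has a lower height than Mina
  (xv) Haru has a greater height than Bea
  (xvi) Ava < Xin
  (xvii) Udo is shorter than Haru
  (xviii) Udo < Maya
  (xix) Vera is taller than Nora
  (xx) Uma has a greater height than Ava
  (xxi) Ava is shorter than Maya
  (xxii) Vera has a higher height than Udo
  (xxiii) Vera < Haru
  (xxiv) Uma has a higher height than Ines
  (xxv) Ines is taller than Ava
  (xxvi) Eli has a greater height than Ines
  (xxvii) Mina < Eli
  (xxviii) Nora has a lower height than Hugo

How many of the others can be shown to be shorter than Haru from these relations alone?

The elements the relations force below Haru are Bea, Ava, Udo, Xin, Nora, Vera, Ines, Hugo — no chain reaches any other.
That is 8.

8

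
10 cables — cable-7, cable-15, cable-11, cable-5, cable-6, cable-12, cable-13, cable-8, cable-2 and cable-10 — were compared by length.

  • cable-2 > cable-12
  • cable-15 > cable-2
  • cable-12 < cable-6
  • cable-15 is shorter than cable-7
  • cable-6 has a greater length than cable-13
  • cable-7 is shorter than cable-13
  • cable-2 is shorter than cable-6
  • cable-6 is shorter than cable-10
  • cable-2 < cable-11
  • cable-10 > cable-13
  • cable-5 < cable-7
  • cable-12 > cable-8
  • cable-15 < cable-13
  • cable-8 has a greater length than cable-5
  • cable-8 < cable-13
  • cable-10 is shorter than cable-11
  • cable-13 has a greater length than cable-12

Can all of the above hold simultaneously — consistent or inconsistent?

consistent

Every relation is compatible with cable-5 < cable-8 < cable-12 < cable-2 < cable-15 < cable-7 < cable-13 < cable-6 < cable-10 < cable-11; the set is consistent.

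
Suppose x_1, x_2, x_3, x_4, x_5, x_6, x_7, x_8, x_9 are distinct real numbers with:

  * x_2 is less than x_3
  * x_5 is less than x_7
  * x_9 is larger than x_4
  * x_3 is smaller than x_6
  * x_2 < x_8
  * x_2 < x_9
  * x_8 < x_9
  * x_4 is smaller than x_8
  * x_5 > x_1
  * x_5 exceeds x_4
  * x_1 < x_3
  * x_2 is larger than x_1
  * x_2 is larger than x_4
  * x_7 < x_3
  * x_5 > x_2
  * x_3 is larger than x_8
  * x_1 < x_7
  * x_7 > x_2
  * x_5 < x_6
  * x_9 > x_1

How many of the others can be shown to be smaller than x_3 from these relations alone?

The elements the relations force below x_3 are x_4, x_1, x_2, x_5, x_8, x_7 — no chain reaches any other.
That is 6.

6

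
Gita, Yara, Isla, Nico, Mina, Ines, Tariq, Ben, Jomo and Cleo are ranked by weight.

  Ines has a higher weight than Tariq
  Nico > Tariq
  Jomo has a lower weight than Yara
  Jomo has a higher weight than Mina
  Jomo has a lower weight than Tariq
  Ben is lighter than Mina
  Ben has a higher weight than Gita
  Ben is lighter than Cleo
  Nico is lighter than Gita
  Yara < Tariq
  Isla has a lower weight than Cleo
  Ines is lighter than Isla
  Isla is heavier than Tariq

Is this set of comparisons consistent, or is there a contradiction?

We have Tariq < Nico stated directly, yet also Nico < Gita < Ben < Mina < Jomo < Yara < Tariq by chaining the others — so Nico < Tariq. Contradiction.

inconsistent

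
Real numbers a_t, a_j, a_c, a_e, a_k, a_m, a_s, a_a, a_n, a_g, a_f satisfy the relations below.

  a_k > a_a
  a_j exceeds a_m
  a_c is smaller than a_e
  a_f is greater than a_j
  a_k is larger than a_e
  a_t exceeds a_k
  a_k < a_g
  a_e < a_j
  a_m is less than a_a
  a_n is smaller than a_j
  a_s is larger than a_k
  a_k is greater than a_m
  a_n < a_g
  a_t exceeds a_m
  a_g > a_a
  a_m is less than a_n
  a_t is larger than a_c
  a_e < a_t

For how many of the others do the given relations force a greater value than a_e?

Directly above a_e: a_k, a_j, a_t.
One step further: a_g, a_s, a_f (6 so far).
No other element is forced above a_e by the given relations, so the count is 6.

6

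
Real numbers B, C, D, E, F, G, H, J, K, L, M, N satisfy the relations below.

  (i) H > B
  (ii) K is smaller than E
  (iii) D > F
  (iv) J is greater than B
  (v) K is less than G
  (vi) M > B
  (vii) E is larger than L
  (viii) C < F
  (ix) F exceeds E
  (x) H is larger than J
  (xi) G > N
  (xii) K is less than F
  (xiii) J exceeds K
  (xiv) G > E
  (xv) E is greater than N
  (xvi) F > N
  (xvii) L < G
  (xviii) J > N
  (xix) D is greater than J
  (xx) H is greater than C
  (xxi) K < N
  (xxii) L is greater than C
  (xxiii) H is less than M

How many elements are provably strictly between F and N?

The relations place N below F. An element lies strictly between them when it is forced above N and also forced below F.
Above N: {J, E, H, M, D, G}. Below F: {K, C, L, E}.
Intersection: {E} — 1.

1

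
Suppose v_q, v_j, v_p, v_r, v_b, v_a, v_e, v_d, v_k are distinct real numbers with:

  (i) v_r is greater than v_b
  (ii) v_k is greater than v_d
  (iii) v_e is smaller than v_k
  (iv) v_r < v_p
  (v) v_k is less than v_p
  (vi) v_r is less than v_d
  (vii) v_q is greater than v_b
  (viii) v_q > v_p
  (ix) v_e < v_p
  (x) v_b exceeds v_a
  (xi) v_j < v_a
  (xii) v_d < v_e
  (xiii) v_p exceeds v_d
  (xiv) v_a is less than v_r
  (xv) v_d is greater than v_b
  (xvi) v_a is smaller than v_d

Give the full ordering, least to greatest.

v_j < v_a < v_b < v_r < v_d < v_e < v_k < v_p < v_q

The consecutive links are each given: v_j < v_a; v_a < v_b; v_b < v_r; v_r < v_d; v_d < v_e; v_e < v_k; v_k < v_p; v_p < v_q.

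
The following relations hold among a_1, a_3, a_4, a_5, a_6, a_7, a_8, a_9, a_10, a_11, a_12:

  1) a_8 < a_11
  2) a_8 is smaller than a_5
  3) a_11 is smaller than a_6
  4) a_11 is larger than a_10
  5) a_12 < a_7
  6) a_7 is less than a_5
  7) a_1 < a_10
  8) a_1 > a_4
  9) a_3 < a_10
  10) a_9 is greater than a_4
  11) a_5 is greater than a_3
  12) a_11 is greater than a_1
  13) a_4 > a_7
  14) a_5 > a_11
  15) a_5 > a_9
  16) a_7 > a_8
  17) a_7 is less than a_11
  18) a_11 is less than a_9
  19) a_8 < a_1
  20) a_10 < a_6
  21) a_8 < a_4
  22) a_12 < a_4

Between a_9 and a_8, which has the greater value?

a_8 < a_7 and a_7 < a_4 give a_8 < a_4.
With a_4 < a_1: a_8 < a_7 < a_4 < a_1.
With a_1 < a_10: a_8 < a_7 < a_4 < a_1 < a_10.
Then a_10 < a_11 extends the chain to a_11.
With a_11 < a_9: a_8 < a_7 < a_4 < a_1 < a_10 < a_11 < a_9.
So a_8 < a_9; a_9 is the larger of the two.

a_9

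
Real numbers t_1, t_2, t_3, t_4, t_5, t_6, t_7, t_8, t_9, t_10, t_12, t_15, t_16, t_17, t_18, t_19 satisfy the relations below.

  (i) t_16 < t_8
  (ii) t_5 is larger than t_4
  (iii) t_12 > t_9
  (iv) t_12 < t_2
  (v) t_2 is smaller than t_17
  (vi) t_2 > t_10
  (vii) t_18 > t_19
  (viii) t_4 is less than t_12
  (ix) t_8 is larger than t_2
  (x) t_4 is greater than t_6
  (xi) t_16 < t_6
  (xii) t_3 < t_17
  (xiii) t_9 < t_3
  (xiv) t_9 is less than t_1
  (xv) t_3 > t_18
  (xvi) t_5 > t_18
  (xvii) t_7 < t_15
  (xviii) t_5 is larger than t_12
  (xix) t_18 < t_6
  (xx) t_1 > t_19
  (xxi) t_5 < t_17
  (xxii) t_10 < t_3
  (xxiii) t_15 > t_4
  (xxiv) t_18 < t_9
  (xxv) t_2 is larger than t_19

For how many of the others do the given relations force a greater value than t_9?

Directly above t_9: t_12, t_1, t_3.
One step further: t_2, t_5, t_17 (6 so far).
One step further: t_8 (7 so far).
No other element is forced above t_9 by the given relations, so the count is 7.

7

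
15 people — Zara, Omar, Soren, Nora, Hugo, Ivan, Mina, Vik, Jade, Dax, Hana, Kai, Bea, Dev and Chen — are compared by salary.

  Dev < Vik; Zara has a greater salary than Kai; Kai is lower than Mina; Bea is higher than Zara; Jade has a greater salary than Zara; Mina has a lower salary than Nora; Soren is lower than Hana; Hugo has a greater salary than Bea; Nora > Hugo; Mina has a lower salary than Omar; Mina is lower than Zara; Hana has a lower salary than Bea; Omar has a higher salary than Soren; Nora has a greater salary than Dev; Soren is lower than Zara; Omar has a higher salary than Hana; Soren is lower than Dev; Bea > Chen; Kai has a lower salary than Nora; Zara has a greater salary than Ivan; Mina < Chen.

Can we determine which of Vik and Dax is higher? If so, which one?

Following every chain through Dax: nothing is chained to Dax.
Vik is not reached, and no chain runs the other way from Vik to Dax.
So the given relations leave the order of Dax and Vik undetermined.

undetermined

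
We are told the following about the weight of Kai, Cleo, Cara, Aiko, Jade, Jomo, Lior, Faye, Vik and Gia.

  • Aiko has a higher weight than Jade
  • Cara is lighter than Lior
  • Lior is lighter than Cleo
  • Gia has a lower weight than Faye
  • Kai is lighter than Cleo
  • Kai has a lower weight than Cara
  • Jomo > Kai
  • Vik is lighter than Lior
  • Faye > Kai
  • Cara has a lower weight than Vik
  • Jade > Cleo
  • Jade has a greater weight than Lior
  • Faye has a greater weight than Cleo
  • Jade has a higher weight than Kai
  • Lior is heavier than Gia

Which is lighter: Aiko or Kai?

Kai

Link the given pairs in sequence: Kai < Cara; Cara < Vik; Vik < Lior; Lior < Cleo; Cleo < Jade; Jade < Aiko.
Chaining these gives Kai < Cara < Vik < Lior < Cleo < Jade < Aiko.
So Kai < Aiko; Kai is the lighter of the two.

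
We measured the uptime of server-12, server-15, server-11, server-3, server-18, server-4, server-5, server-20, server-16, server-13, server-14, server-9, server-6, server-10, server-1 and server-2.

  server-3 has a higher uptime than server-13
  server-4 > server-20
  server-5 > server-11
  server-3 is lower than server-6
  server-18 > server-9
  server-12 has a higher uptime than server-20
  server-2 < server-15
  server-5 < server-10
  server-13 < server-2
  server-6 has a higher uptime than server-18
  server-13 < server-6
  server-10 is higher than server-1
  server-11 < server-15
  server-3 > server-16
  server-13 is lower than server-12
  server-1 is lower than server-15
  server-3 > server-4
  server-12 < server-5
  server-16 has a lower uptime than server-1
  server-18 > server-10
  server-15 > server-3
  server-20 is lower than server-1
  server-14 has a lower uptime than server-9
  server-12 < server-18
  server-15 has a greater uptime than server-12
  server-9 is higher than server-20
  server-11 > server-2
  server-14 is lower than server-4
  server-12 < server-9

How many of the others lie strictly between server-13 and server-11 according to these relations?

The relations place server-13 below server-11. An element lies strictly between them when it is forced above server-13 and also forced below server-11.
Above server-13: {server-2, server-12, server-5, server-9, server-10, server-3, server-15, server-18, server-6}. Below server-11: {server-2}.
Intersection: {server-2} — 1.

1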